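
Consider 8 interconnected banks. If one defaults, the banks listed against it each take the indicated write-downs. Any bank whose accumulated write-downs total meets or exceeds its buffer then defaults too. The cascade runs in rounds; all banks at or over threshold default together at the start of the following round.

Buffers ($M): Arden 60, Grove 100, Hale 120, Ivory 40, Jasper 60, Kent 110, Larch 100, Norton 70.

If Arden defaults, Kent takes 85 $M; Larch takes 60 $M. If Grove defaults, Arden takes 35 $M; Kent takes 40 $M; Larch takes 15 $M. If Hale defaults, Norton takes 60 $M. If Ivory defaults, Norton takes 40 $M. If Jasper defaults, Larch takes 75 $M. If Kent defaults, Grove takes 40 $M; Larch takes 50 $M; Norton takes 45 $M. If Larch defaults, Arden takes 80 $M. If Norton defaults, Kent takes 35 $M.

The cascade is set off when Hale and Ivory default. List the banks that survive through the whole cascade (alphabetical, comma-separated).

Arden, Grove, Jasper, Kent, Larch

Round 1 — Hale, Ivory default (initial).
  Norton: +60+40 → 100 ≥ 70
Round 2 — Norton defaults.
  Kent: +35 → 35 < 110
No further defaults.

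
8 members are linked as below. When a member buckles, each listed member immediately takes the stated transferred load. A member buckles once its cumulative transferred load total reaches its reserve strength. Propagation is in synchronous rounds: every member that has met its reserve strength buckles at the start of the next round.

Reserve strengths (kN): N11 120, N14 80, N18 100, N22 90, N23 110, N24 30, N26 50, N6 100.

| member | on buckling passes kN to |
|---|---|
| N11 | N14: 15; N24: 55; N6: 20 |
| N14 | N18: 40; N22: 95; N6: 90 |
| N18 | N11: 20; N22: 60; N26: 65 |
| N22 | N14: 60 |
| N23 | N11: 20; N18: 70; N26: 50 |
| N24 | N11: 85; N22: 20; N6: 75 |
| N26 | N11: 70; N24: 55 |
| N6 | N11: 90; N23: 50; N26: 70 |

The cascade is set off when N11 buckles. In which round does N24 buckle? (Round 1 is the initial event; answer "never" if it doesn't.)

2

Round 1 — N11 buckles (initial).
  N14: +15 → 15 < 80
  N24: +55 → 55 ≥ 30
  N6: +20 → 20 < 100
Round 2 — N24 buckles.
  N22: +20 → 20 < 90
  N6: +75 → 95 < 100
No further bucklings.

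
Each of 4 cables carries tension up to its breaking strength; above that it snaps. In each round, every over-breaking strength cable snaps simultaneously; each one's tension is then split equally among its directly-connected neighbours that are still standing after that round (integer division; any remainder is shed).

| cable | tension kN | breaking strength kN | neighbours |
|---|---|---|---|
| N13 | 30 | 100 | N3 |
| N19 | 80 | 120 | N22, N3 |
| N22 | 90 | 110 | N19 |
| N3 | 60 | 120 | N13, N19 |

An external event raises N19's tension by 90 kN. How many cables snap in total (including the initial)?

Round 1 — N19 at 170 > 120. N19 snaps.
  N19 sheds 170 kN to N22, N3: 85 each.
    N22: 90+85 = 175 > 110
    N3: 60+85 = 145 > 120
Round 2 — N22, N3 snap.
  N22 sheds 175 kN: no online neighbours, lost.
  N3 sheds 145 kN to N13: 145 each.
    N13: 30+145 = 175 > 100
Round 3 — N13 snaps.
  N13 sheds 175 kN: no online neighbours, lost.
No further breaks.

4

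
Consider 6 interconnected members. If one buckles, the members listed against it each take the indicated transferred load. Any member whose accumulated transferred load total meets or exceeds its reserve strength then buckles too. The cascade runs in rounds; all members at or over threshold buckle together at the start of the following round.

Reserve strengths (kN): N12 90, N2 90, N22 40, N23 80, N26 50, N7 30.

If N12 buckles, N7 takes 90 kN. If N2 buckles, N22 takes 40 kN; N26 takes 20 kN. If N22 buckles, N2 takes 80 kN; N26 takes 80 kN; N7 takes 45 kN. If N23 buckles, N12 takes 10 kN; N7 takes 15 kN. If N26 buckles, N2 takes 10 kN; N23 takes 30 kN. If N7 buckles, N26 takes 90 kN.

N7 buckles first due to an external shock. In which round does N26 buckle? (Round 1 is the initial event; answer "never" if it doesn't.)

Round 1 — N7 buckles (initial).
  N26: +90 → 90 ≥ 50
Round 2 — N26 buckles.
  N2: +10 → 10 < 90
  N23: +30 → 30 < 80
No further bucklings.

2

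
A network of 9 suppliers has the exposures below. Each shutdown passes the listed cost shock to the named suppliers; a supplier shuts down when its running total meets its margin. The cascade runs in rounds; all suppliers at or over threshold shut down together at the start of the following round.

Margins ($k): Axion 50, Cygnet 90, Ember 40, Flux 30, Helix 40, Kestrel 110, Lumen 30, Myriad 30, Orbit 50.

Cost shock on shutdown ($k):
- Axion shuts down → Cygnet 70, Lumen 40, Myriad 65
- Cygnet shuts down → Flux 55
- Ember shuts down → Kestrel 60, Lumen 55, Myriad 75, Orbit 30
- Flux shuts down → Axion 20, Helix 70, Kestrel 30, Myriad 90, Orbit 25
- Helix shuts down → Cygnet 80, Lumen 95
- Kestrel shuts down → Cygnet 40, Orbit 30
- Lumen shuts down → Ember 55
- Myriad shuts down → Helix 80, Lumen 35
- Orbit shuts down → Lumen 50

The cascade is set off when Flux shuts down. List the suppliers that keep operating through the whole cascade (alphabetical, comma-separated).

Axion, Cygnet, Kestrel

Round 1 — Flux shuts down (initial).
  Axion: +20 → 20 < 50
  Helix: +70 → 70 ≥ 40
  Kestrel: +30 → 30 < 110
  Myriad: +90 → 90 ≥ 30
  Orbit: +25 → 25 < 50
Round 2 — Helix, Myriad shut down.
  Cygnet: +80 → 80 < 90
  Lumen: +95+35 → 130 ≥ 30
Round 3 — Lumen shuts down.
  Ember: +55 → 55 ≥ 40
Round 4 — Ember shuts down.
  Kestrel: +60 → 90 < 110
  Orbit: +30 → 55 ≥ 50
Round 5 — Orbit shuts down.
No further shutdowns.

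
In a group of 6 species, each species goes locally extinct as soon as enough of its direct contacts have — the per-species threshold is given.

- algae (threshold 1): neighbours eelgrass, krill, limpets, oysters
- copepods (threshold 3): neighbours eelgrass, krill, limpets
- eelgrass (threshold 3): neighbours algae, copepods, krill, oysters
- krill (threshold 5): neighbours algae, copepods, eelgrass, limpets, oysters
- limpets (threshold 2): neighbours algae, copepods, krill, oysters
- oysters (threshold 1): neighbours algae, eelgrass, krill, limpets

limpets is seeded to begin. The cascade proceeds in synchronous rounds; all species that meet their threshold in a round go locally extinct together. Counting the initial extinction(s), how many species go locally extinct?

Round 1 — limpets goes locally extinct (initial).
Round 2 — checking thresholds:
  algae: 1 of 4 neighbours ≥ 1, goes locally extinct.
  copepods: 1 of 3 neighbours < 3, not yet.
  krill: 1 of 5 neighbours < 5, not yet.
  oysters: 1 of 4 neighbours ≥ 1, goes locally extinct.
Round 3 — no new extinctions; cascade stops.

3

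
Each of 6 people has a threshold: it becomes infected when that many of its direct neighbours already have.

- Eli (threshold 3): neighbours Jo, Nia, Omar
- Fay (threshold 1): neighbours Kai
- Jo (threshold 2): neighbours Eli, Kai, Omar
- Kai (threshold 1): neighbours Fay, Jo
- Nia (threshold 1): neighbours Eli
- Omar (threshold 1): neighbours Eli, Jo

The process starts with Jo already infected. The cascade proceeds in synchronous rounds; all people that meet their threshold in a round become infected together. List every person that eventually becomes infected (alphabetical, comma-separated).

Round 1 — Jo becomes infected (initial).
Round 2 — checking thresholds:
  Eli: 1 of 3 neighbours < 3, below threshold.
  Kai: 1 of 2 neighbours ≥ 1, becomes infected.
  Omar: 1 of 2 neighbours ≥ 1, becomes infected.
Round 3 — checking thresholds:
  Eli: 2 of 3 neighbours < 3, below threshold.
  Fay: 1 of 1 neighbours ≥ 1, becomes infected.
Round 4 — no new infections; cascade stops.

Fay, Jo, Kai, Omar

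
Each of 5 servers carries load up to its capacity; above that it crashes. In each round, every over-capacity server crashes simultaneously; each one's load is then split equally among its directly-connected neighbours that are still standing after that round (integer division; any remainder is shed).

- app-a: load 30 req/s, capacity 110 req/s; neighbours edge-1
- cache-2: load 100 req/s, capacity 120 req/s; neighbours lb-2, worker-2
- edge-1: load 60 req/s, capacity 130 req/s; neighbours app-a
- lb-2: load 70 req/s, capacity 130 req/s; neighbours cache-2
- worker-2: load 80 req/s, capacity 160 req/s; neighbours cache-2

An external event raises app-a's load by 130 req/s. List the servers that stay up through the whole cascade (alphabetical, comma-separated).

Round 1 — app-a at 160 > 110. app-a crashes.
  app-a sheds 160 req/s to edge-1: 160 each.
    edge-1: 60+160 = 220 > 130
Round 2 — edge-1 crashes.
  edge-1 sheds 220 req/s: no online neighbours, lost.
No further crashes.

cache-2, lb-2, worker-2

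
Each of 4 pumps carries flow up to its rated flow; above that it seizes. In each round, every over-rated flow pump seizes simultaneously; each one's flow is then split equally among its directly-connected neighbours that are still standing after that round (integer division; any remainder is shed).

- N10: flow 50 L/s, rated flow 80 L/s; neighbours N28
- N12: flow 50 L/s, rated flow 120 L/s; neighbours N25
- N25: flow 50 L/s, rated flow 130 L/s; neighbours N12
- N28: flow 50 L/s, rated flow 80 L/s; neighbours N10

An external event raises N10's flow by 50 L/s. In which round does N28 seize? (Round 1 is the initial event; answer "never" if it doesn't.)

2

Round 1 — N10 at 100 > 80. N10 seizes.
  N10 sheds 100 L/s to N28: 100 each.
    N28: 50+100 = 150 > 80
Round 2 — N28 seizes.
  N28 sheds 150 L/s: no online neighbours, lost.
No further seizures.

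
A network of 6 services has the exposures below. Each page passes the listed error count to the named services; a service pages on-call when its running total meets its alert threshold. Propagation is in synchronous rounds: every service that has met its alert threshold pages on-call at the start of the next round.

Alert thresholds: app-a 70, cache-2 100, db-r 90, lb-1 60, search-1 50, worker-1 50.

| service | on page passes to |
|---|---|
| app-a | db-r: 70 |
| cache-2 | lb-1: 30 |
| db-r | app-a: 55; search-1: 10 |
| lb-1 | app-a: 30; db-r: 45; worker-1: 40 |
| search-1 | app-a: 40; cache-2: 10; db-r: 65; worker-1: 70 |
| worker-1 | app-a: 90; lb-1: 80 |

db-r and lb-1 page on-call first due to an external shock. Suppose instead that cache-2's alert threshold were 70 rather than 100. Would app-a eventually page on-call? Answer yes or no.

With cache-2's alert threshold at 70:
Round 1 — db-r, lb-1 page on-call (initial).
  app-a: +55+30 → 85 ≥ 70
  search-1: +10 → 10 < 50
  worker-1: +40 → 40 < 50
Round 2 — app-a pages on-call.
No further pages.

yes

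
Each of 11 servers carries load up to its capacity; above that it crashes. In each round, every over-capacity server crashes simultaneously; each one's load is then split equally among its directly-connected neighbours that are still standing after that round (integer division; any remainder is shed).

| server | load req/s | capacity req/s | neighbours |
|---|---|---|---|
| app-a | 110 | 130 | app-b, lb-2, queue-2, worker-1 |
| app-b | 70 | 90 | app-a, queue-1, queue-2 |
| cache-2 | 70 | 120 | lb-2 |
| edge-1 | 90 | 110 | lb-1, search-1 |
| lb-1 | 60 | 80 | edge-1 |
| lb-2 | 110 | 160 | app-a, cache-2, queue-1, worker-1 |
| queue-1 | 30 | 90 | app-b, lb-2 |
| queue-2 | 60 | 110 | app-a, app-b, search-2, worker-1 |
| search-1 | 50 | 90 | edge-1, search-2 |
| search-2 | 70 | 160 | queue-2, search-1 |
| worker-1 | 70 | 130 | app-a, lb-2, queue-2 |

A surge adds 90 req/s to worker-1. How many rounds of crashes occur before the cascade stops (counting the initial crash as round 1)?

Round 1 — worker-1 at 160 > 130. worker-1 crashes.
  worker-1 sheds 160 req/s to app-a, lb-2, queue-2: 53 each (1 lost).
    app-a: 110+53 = 163 > 130
    lb-2: 110+53 = 163 > 160
    queue-2: 60+53 = 113 > 110
Round 2 — app-a, lb-2, queue-2 crash.
  app-a sheds 163 req/s to app-b: 163 each.
    app-b: 70+163 = 233 > 90
  lb-2 sheds 163 req/s to cache-2, queue-1: 81 each (1 lost).
    cache-2: 70+81 = 151 > 120
    queue-1: 30+81 = 111 > 90
  queue-2 sheds 113 req/s to app-b, search-2: 56 each (1 lost).
    app-b: 233+56 = 289 > 90
    search-2: 70+56 = 126 ≤ 160
Round 3 — app-b, cache-2, queue-1 crash.
  app-b sheds 289 req/s: no online neighbours, lost.
  cache-2 sheds 151 req/s: no online neighbours, lost.
  queue-1 sheds 111 req/s: no online neighbours, lost.
No further crashes.

3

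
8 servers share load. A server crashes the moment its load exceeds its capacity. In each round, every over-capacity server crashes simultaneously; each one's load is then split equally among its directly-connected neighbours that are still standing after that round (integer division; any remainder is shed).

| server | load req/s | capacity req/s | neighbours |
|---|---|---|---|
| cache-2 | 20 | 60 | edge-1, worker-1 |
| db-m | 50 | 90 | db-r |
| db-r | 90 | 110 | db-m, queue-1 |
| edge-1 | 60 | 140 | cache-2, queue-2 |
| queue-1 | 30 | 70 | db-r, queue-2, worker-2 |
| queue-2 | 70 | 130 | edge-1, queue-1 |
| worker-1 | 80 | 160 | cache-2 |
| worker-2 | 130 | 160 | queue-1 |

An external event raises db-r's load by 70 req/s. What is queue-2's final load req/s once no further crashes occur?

Round 1 — db-r at 160 > 110. db-r crashes.
  db-r sheds 160 req/s to db-m, queue-1: 80 each.
    db-m: 50+80 = 130 > 90
    queue-1: 30+80 = 110 > 70
Round 2 — db-m, queue-1 crash.
  db-m sheds 130 req/s: no online neighbours, lost.
  queue-1 sheds 110 req/s to queue-2, worker-2: 55 each.
    queue-2: 70+55 = 125 ≤ 130
    worker-2: 130+55 = 185 > 160
Round 3 — worker-2 crashes.
  worker-2 sheds 185 req/s: no online neighbours, lost.
No further crashes.

125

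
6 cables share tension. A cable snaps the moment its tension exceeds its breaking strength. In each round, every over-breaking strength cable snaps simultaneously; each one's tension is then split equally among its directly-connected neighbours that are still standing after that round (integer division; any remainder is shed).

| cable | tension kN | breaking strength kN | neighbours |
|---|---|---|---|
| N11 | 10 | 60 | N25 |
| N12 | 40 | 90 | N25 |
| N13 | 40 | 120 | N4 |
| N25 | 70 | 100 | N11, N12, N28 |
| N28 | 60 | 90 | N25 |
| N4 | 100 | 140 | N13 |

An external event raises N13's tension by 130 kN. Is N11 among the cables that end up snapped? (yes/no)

Round 1 — N13 at 170 > 120. N13 snaps.
  N13 sheds 170 kN to N4: 170 each.
    N4: 100+170 = 270 > 140
Round 2 — N4 snaps.
  N4 sheds 270 kN: no online neighbours, lost.
No further breaks.

no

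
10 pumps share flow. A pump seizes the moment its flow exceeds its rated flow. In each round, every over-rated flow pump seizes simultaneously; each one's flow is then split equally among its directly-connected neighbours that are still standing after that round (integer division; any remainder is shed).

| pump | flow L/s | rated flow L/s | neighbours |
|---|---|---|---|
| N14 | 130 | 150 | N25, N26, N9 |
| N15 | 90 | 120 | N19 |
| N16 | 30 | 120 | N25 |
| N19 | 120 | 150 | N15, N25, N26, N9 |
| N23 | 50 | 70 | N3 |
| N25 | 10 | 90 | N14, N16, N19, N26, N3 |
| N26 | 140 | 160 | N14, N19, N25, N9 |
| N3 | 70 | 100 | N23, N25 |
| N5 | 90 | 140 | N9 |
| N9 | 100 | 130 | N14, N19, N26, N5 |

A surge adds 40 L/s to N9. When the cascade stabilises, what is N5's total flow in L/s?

125

Round 1 — N9 at 140 > 130. N9 seizes.
  N9 sheds 140 L/s to N14, N19, N26, N5: 35 each.
    N14: 130+35 = 165 > 150
    N19: 120+35 = 155 > 150
    N26: 140+35 = 175 > 160
    N5: 90+35 = 125 ≤ 140
Round 2 — N14, N19, N26 seize.
  N14 sheds 165 L/s to N25: 165 each.
    N25: 10+165 = 175 > 90
  N19 sheds 155 L/s to N15, N25: 77 each (1 lost).
    N15: 90+77 = 167 > 120
    N25: 175+77 = 252 > 90
  N26 sheds 175 L/s to N25: 175 each.
    N25: 252+175 = 427 > 90
Round 3 — N15, N25 seize.
  N15 sheds 167 L/s: no online neighbours, lost.
  N25 sheds 427 L/s to N16, N3: 213 each (1 lost).
    N16: 30+213 = 243 > 120
    N3: 70+213 = 283 > 100
Round 4 — N16, N3 seize.
  N16 sheds 243 L/s: no online neighbours, lost.
  N3 sheds 283 L/s to N23: 283 each.
    N23: 50+283 = 333 > 70
Round 5 — N23 seizes.
  N23 sheds 333 L/s: no online neighbours, lost.
No further seizures.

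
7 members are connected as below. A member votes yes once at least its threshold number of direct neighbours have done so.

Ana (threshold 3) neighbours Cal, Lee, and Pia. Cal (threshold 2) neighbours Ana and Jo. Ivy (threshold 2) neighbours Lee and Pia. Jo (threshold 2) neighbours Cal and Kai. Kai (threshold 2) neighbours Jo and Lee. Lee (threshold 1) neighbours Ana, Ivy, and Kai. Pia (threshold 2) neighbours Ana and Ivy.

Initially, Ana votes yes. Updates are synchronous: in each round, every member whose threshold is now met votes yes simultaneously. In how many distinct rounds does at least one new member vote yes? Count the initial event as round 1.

Round 1 — Ana votes yes (initial).
Round 2 — checking thresholds:
  Cal: 1 of 2 neighbours < 2, holds.
  Lee: 1 of 3 neighbours ≥ 1, votes yes.
  Pia: 1 of 2 neighbours < 2, holds.
Round 3 — no new yes votes; cascade stops.

2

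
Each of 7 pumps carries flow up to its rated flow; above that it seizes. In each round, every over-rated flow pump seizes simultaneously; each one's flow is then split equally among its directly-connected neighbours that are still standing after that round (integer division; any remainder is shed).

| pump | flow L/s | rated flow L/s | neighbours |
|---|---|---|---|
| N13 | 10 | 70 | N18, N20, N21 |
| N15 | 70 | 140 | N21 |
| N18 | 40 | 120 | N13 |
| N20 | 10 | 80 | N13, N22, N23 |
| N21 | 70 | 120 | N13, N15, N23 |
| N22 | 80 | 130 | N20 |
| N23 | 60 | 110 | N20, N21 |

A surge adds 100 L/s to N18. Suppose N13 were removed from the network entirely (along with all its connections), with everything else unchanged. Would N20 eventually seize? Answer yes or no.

no

With N13 removed:
Round 1 — N18 at 140 > 120. N18 seizes.
  N18 sheds 140 L/s: no online neighbours, lost.
No further seizures.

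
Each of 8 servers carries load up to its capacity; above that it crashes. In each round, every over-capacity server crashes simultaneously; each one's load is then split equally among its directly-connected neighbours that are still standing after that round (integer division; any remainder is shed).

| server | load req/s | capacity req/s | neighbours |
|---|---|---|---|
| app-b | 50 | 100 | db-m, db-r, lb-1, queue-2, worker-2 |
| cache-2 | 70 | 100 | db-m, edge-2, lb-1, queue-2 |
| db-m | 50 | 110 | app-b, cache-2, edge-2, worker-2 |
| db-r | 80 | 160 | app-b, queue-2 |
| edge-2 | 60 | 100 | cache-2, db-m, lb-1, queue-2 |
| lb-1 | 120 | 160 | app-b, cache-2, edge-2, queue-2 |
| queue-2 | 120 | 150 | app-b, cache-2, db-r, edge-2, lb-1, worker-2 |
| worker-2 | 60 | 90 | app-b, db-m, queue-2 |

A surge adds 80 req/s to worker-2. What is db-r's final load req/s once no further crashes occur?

156

Round 1 — worker-2 at 140 > 90. worker-2 crashes.
  worker-2 sheds 140 req/s to app-b, db-m, queue-2: 46 each (2 lost).
    app-b: 50+46 = 96 ≤ 100
    db-m: 50+46 = 96 ≤ 110
    queue-2: 120+46 = 166 > 150
Round 2 — queue-2 crashes.
  queue-2 sheds 166 req/s to app-b, cache-2, db-r, edge-2, lb-1: 33 each (1 lost).
    app-b: 96+33 = 129 > 100
    cache-2: 70+33 = 103 > 100
    db-r: 80+33 = 113 ≤ 160
    edge-2: 60+33 = 93 ≤ 100
    lb-1: 120+33 = 153 ≤ 160
Round 3 — app-b, cache-2 crash.
  app-b sheds 129 req/s to db-m, db-r, lb-1: 43 each.
    db-m: 96+43 = 139 > 110
    db-r: 113+43 = 156 ≤ 160
    lb-1: 153+43 = 196 > 160
  cache-2 sheds 103 req/s to db-m, edge-2, lb-1: 34 each (1 lost).
    db-m: 139+34 = 173 > 110
    edge-2: 93+34 = 127 > 100
    lb-1: 196+34 = 230 > 160
Round 4 — db-m, edge-2, lb-1 crash.
  db-m sheds 173 req/s: no online neighbours, lost.
  edge-2 sheds 127 req/s: no online neighbours, lost.
  lb-1 sheds 230 req/s: no online neighbours, lost.
No further crashes.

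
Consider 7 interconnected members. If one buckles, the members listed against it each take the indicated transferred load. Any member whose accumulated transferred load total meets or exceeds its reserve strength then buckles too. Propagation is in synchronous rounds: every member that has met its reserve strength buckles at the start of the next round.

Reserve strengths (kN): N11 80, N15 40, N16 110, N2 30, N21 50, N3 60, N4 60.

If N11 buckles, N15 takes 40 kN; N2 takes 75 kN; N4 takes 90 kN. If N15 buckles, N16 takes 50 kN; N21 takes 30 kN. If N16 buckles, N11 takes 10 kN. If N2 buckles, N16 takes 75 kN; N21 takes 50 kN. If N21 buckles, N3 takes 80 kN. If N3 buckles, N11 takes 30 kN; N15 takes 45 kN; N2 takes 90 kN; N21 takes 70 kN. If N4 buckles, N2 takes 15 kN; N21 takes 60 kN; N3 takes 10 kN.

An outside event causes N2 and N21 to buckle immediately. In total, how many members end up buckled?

5

Round 1 — N2, N21 buckle (initial).
  N16: +75 → 75 < 110
  N3: +80 → 80 ≥ 60
Round 2 — N3 buckles.
  N11: +30 → 30 < 80
  N15: +45 → 45 ≥ 40
Round 3 — N15 buckles.
  N16: +50 → 125 ≥ 110
Round 4 — N16 buckles.
  N11: +10 → 40 < 80
No further bucklings.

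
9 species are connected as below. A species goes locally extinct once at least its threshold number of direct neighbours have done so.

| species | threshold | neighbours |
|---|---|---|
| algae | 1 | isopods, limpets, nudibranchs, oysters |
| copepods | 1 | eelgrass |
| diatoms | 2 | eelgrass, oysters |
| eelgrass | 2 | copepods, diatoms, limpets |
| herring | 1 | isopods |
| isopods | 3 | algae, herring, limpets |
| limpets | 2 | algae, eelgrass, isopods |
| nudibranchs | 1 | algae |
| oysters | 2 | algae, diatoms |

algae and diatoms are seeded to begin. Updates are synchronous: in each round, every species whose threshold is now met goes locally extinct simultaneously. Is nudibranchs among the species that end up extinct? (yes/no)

yes

Round 1 — algae, diatoms go locally extinct (initial).
Round 2 — checking thresholds:
  eelgrass: 1 of 3 neighbours < 2, holds.
  isopods: 1 of 3 neighbours < 3, holds.
  limpets: 1 of 3 neighbours < 2, holds.
  nudibranchs: 1 of 1 neighbours ≥ 1, goes locally extinct.
  oysters: 2 of 2 neighbours ≥ 2, goes locally extinct.
Round 3 — no new extinctions; cascade stops.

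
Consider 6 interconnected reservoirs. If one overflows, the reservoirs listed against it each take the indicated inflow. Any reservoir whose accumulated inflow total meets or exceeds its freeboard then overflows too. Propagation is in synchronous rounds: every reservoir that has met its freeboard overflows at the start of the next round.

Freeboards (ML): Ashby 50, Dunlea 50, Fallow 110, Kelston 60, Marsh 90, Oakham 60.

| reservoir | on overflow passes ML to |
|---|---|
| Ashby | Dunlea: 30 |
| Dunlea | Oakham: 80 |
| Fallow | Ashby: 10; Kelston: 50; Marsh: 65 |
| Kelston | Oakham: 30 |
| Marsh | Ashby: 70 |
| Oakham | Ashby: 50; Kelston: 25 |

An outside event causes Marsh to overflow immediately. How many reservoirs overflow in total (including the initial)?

2

Round 1 — Marsh overflows (initial).
  Ashby: +70 → 70 ≥ 50
Round 2 — Ashby overflows.
  Dunlea: +30 → 30 < 50
No further overflows.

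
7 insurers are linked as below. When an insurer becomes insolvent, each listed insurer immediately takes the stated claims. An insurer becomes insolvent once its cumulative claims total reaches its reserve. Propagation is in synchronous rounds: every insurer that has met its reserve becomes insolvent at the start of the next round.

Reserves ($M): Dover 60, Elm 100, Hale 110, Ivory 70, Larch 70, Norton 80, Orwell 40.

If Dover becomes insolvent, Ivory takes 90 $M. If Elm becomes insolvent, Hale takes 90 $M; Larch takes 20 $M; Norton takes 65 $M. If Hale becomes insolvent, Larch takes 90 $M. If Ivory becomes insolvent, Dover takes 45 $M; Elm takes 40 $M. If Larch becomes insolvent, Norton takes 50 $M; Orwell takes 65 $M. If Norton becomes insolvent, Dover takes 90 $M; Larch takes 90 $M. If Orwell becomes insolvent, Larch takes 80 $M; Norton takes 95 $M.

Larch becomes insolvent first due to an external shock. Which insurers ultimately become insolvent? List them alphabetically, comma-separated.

Round 1 — Larch becomes insolvent (initial).
  Norton: +50 → 50 < 80
  Orwell: +65 → 65 ≥ 40
Round 2 — Orwell becomes insolvent.
  Norton: +95 → 145 ≥ 80
Round 3 — Norton becomes insolvent.
  Dover: +90 → 90 ≥ 60
Round 4 — Dover becomes insolvent.
  Ivory: +90 → 90 ≥ 70
Round 5 — Ivory becomes insolvent.
  Elm: +40 → 40 < 100
No further insolvencies.

Dover, Ivory, Larch, Norton, Orwell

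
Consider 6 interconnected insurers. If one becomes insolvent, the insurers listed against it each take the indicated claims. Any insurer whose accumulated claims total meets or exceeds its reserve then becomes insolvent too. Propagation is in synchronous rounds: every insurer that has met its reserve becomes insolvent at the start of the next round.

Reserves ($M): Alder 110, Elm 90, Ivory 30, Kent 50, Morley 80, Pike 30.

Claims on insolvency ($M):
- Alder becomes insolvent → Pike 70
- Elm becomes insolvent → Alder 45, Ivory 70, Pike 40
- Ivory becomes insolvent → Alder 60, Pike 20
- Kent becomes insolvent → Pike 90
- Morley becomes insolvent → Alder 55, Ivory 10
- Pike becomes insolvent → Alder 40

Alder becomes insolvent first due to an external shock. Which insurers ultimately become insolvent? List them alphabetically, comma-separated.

Alder, Pike

Round 1 — Alder becomes insolvent (initial).
  Pike: +70 → 70 ≥ 30
Round 2 — Pike becomes insolvent.
No further insolvencies.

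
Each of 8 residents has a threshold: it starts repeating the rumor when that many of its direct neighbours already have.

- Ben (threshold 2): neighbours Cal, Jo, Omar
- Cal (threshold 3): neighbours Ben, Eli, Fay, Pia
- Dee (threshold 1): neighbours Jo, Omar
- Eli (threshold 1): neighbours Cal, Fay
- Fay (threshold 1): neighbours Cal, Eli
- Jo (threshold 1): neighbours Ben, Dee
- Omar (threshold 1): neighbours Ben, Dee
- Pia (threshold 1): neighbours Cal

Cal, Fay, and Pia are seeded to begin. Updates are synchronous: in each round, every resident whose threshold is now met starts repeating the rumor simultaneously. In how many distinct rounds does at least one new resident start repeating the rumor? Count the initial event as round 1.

Round 1 — Cal, Fay, Pia start repeating the rumor (initial).
Round 2 — checking thresholds:
  Ben: 1 of 3 neighbours < 2, holds.
  Eli: 2 of 2 neighbours ≥ 1, starts repeating the rumor.
Round 3 — no new spreads; cascade stops.

2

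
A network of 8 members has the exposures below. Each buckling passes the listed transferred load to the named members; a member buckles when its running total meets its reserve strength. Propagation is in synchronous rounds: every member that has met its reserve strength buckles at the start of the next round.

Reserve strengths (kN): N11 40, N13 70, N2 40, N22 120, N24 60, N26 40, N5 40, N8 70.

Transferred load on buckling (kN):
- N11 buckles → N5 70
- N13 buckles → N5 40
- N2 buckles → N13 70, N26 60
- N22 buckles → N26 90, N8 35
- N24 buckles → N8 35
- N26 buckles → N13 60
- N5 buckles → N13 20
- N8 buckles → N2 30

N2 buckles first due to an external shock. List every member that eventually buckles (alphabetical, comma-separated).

Round 1 — N2 buckles (initial).
  N13: +70 → 70 ≥ 70
  N26: +60 → 60 ≥ 40
Round 2 — N13, N26 buckle.
  N5: +40 → 40 ≥ 40
Round 3 — N5 buckles.
No further bucklings.

N13, N2, N26, N5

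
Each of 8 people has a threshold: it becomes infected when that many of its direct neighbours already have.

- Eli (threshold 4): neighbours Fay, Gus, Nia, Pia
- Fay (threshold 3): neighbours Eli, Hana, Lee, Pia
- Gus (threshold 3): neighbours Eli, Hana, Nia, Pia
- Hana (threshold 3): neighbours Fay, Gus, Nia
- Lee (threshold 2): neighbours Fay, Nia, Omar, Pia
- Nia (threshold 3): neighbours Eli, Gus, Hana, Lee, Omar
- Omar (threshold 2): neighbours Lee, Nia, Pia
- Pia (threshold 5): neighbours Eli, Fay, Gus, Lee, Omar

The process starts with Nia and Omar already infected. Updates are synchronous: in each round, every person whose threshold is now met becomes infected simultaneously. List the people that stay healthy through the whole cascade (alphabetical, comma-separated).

Round 1 — Nia, Omar become infected (initial).
Round 2 — checking thresholds:
  Eli: 1 of 4 neighbours < 4, holds.
  Gus: 1 of 4 neighbours < 3, holds.
  Hana: 1 of 3 neighbours < 3, holds.
  Lee: 2 of 4 neighbours ≥ 2, becomes infected.
  Pia: 1 of 5 neighbours < 5, holds.
Round 3 — no new infections; cascade stops.

Eli, Fay, Gus, Hana, Pia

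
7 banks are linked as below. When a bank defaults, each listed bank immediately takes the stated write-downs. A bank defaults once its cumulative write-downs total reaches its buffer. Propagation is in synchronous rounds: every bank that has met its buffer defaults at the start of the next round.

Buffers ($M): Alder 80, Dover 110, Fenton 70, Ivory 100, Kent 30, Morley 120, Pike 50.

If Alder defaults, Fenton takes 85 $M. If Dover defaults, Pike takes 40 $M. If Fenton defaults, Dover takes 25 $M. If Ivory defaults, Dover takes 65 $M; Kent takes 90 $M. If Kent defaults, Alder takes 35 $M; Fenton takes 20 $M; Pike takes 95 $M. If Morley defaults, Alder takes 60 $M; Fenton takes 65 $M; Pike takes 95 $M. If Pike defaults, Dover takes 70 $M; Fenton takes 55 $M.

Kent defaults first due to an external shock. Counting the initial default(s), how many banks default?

3

Round 1 — Kent defaults (initial).
  Alder: +35 → 35 < 80
  Fenton: +20 → 20 < 70
  Pike: +95 → 95 ≥ 50
Round 2 — Pike defaults.
  Dover: +70 → 70 < 110
  Fenton: +55 → 75 ≥ 70
Round 3 — Fenton defaults.
  Dover: +25 → 95 < 110
No further defaults.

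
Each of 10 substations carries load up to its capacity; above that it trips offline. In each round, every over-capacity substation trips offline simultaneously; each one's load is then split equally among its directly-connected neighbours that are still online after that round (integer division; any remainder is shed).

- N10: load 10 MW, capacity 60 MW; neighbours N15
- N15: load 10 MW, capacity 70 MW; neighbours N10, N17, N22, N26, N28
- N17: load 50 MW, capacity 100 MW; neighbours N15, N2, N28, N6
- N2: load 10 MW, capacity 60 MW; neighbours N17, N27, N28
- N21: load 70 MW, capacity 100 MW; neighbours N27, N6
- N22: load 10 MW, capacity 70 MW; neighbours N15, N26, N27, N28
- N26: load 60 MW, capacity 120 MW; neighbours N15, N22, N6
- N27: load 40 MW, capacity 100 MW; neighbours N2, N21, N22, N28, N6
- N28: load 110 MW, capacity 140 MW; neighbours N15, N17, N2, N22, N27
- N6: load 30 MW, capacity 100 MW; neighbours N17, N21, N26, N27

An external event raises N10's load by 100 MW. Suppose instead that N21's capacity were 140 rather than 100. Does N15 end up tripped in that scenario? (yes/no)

yes

With N21's capacity at 140:
Round 1 — N10 at 110 > 60. N10 trips offline.
  N10 sheds 110 MW to N15: 110 each.
    N15: 10+110 = 120 > 70
Round 2 — N15 trips offline.
  N15 sheds 120 MW to N17, N22, N26, N28: 30 each.
    N17: 50+30 = 80 ≤ 100
    N22: 10+30 = 40 ≤ 70
    N26: 60+30 = 90 ≤ 120
    N28: 110+30 = 140 ≤ 140
No further trips.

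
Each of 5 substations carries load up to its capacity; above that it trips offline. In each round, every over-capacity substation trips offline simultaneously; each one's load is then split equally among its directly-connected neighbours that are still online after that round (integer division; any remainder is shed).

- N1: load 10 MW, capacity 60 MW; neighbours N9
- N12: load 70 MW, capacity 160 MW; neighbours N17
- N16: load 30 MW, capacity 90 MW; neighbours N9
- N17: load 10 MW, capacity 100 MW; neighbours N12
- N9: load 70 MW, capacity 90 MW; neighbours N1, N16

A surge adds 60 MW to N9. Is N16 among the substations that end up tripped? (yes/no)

yes

Round 1 — N9 at 130 > 90. N9 trips offline.
  N9 sheds 130 MW to N1, N16: 65 each.
    N1: 10+65 = 75 > 60
    N16: 30+65 = 95 > 90
Round 2 — N1, N16 trip offline.
  N1 sheds 75 MW: no online neighbours, lost.
  N16 sheds 95 MW: no online neighbours, lost.
No further trips.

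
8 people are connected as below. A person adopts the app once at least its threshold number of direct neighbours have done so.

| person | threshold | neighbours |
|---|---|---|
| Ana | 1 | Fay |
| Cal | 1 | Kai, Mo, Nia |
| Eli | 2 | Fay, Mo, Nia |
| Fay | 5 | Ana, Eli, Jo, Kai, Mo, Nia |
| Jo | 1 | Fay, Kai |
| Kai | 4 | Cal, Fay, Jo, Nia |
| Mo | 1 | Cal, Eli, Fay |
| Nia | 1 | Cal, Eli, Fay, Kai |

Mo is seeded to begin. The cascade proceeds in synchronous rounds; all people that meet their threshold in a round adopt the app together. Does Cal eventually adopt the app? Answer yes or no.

yes

Round 1 — Mo adopts the app (initial).
Round 2 — checking thresholds:
  Cal: 1 of 3 neighbours ≥ 1, adopts the app.
  Eli: 1 of 3 neighbours < 2, holds.
  Fay: 1 of 6 neighbours < 5, holds.
Round 3 — checking thresholds:
  Eli: 1 of 3 neighbours < 2, holds.
  Fay: 1 of 6 neighbours < 5, holds.
  Kai: 1 of 4 neighbours < 4, holds.
  Nia: 1 of 4 neighbours ≥ 1, adopts the app.
Round 4 — checking thresholds:
  Eli: 2 of 3 neighbours ≥ 2, adopts the app.
  Fay: 2 of 6 neighbours < 5, holds.
  Kai: 2 of 4 neighbours < 4, holds.
Round 5 — no new adoptions; cascade stops.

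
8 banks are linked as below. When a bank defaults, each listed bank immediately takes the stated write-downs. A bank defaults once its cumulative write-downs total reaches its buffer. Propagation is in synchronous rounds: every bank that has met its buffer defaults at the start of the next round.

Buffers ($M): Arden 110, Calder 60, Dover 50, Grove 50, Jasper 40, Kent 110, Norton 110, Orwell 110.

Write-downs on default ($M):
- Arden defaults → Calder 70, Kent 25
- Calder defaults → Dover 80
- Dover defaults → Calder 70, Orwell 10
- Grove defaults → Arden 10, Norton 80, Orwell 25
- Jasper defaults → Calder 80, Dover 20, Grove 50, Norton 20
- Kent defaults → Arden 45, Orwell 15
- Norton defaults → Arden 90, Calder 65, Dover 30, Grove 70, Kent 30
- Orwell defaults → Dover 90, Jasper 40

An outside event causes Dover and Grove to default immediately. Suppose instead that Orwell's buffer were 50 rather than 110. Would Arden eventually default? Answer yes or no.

With Orwell's buffer at 50:
Round 1 — Dover, Grove default (initial).
  Arden: +10 → 10 < 110
  Calder: +70 → 70 ≥ 60
  Norton: +80 → 80 < 110
  Orwell: +10+25 → 35 < 50
Round 2 — Calder defaults.
No further defaults.

no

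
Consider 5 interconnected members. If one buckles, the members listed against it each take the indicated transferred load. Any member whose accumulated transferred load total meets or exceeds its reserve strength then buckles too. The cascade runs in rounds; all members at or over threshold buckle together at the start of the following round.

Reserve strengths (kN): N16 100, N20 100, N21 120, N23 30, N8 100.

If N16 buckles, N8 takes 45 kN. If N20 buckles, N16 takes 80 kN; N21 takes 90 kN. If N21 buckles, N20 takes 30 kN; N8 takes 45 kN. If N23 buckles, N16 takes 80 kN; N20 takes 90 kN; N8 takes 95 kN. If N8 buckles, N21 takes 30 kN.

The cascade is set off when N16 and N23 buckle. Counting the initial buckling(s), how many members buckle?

3

Round 1 — N16, N23 buckle (initial).
  N20: +90 → 90 < 100
  N8: +45+95 → 140 ≥ 100
Round 2 — N8 buckles.
  N21: +30 → 30 < 120
No further bucklings.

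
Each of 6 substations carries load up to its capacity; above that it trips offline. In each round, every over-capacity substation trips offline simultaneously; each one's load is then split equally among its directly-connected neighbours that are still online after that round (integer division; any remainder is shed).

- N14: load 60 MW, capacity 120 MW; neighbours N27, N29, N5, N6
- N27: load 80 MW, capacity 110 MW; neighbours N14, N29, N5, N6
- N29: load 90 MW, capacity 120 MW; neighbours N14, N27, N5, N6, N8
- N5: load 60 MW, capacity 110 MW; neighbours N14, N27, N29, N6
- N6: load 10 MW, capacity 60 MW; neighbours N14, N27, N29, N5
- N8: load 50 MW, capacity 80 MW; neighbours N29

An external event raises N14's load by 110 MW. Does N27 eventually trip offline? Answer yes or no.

yes

Round 1 — N14 at 170 > 120. N14 trips offline.
  N14 sheds 170 MW to N27, N29, N5, N6: 42 each (2 lost).
    N27: 80+42 = 122 > 110
    N29: 90+42 = 132 > 120
    N5: 60+42 = 102 ≤ 110
    N6: 10+42 = 52 ≤ 60
Round 2 — N27, N29 trip offline.
  N27 sheds 122 MW to N5, N6: 61 each.
    N5: 102+61 = 163 > 110
    N6: 52+61 = 113 > 60
  N29 sheds 132 MW to N5, N6, N8: 44 each.
    N5: 163+44 = 207 > 110
    N6: 113+44 = 157 > 60
    N8: 50+44 = 94 > 80
Round 3 — N5, N6, N8 trip offline.
  N5 sheds 207 MW: no online neighbours, lost.
  N6 sheds 157 MW: no online neighbours, lost.
  N8 sheds 94 MW: no online neighbours, lost.
No further trips.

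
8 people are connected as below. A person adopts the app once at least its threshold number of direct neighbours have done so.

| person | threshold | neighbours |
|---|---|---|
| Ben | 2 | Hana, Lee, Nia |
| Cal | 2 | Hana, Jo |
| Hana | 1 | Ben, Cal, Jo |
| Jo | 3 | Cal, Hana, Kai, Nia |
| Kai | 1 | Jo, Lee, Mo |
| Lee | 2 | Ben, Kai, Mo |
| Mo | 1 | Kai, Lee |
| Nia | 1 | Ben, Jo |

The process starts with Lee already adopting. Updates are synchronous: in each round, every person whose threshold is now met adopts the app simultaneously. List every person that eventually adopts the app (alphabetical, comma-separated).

Kai, Lee, Mo

Round 1 — Lee adopts the app (initial).
Round 2 — checking thresholds:
  Ben: 1 of 3 neighbours < 2, not yet.
  Kai: 1 of 3 neighbours ≥ 1, adopts the app.
  Mo: 1 of 2 neighbours ≥ 1, adopts the app.
Round 3 — no new adoptions; cascade stops.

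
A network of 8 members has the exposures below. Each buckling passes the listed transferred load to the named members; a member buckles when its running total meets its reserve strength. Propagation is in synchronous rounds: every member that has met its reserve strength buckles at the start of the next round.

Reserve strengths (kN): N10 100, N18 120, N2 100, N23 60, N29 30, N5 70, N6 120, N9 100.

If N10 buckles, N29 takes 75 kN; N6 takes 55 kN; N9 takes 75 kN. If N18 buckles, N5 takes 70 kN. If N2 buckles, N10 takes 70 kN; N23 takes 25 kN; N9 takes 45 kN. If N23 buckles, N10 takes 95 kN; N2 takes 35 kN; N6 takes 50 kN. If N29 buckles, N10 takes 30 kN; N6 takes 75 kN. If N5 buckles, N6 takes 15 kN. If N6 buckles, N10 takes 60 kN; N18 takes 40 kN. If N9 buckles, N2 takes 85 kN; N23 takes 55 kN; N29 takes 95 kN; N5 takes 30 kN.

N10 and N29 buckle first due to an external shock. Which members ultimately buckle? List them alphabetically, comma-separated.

Round 1 — N10, N29 buckle (initial).
  N6: +55+75 → 130 ≥ 120
  N9: +75 → 75 < 100
Round 2 — N6 buckles.
  N18: +40 → 40 < 120
No further bucklings.

N10, N29, N6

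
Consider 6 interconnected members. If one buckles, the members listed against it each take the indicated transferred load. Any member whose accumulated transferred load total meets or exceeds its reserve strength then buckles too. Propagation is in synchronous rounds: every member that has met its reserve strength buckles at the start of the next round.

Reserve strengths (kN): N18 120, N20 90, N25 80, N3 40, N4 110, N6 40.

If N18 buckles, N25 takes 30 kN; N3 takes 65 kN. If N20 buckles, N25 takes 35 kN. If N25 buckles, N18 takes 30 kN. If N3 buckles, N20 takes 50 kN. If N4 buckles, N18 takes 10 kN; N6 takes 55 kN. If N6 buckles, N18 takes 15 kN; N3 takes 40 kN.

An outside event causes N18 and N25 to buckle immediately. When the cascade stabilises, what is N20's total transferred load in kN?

Round 1 — N18, N25 buckle (initial).
  N3: +65 → 65 ≥ 40
Round 2 — N3 buckles.
  N20: +50 → 50 < 90
No further bucklings.

50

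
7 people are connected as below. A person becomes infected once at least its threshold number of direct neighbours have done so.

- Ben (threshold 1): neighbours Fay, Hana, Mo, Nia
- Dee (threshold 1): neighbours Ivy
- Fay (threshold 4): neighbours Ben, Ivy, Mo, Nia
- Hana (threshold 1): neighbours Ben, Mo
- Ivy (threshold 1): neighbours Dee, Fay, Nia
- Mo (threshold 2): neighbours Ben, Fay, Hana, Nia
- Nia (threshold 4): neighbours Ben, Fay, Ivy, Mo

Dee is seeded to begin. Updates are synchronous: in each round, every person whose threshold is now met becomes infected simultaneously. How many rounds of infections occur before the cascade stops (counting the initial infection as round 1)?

2

Round 1 — Dee becomes infected (initial).
Round 2 — checking thresholds:
  Ivy: 1 of 3 neighbours ≥ 1, becomes infected.
Round 3 — no new infections; cascade stops.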